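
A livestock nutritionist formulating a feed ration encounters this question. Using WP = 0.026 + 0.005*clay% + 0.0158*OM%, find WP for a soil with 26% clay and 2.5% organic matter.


WP = 0.026 + 0.005*26 + 0.0158*2.5
   = 0.026 + 0.1300 + 0.0395
   = 0.1955


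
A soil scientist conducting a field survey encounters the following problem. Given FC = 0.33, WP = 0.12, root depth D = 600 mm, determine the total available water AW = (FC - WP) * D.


AW = (FC - WP) * D
   = (0.33 - 0.12) * 600
   = 0.21 * 600
   = 126 mm


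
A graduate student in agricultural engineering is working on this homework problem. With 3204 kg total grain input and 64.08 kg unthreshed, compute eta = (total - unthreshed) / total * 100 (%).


eta = (total - unthreshed) / total * 100
    = (3204 - 64.08) / 3204 * 100
    = 3139.92 / 3204 * 100
    = 98%


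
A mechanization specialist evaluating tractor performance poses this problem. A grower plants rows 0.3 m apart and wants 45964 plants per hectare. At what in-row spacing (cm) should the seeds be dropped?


spacing = 10000 / (row_sp * density)
        = 10000 / (0.3 * 45964)
        = 10000 / 13789.20
        = 0.72521 m = 72.52 cm


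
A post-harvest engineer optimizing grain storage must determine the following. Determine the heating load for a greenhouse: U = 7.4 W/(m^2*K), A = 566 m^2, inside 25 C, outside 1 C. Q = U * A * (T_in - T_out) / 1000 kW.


dT = 25 - (1) = 24 K
Q = U * A * dT
  = 7.4 * 566 * 24
  = 100521.60 W = 100.52 kW


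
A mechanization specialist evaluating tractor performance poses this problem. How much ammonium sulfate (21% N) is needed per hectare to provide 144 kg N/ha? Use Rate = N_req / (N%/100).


Rate = N_required / (N_content / 100)
     = 144 / (21 / 100)
     = 144 / 0.21
     = 685.71 kg/ha


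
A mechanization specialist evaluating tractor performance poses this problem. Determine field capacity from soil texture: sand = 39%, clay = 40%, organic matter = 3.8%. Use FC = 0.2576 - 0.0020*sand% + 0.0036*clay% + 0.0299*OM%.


FC = 0.2576 - 0.0020*39 + 0.0036*40 + 0.0299*3.8
   = 0.2576 - 0.0780 + 0.1440 + 0.1136
   = 0.4372


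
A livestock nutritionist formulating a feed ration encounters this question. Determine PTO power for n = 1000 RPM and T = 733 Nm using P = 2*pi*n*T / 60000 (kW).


P = 2*pi*n*T / 60000
  = 2*pi * 1000 * 733 / 60000
  = 4605574.83 / 60000
  = 76.76 kW


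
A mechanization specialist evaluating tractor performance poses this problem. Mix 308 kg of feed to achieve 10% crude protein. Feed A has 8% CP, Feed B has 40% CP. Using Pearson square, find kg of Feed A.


parts_A = CP_b - target = 40 - 10 = 30
parts_B = target - CP_a = 10 - 8 = 2
total_parts = 30 + 2 = 32
Feed A = 308 * 30 / 32 = 288.75 kg
Feed B = 308 * 2 / 32 = 19.25 kg

288.75 kg


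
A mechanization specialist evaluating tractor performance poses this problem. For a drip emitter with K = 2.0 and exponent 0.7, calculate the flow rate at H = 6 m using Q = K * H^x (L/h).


Q = K * H^x
  = 2.0 * 6^0.7
  = 2.0 * 3.5051
  = 7.01 L/h


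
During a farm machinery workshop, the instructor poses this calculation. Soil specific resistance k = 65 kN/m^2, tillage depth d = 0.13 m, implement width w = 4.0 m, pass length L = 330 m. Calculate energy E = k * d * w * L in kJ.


E = k * d * w * L
  = 65 * 0.13 * 4.0 * 330
  = 11154 kJ


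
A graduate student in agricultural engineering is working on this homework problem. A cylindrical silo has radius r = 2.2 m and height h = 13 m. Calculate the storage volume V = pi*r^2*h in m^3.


V = pi * r^2 * h
  = pi * 2.2^2 * 13
  = pi * 4.84 * 13
  = 197.67 m^3


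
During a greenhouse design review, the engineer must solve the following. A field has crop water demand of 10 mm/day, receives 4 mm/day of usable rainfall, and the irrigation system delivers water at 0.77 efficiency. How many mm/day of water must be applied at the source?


IWR = (ETc - Pe) / Ea
    = (10 - 4) / 0.77
    = 6 / 0.77
    = 7.79 mm/day


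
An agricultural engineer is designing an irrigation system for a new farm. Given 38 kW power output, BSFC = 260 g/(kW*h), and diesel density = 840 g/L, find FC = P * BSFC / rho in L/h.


FC = P * BSFC / rho_fuel
   = 38 * 260 / 840
   = 9880 / 840
   = 11.76 L/h


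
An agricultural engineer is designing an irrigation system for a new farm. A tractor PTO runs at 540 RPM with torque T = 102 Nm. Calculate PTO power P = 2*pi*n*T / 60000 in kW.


P = 2*pi*n*T / 60000
  = 2*pi * 540 * 102 / 60000
  = 346077.85 / 60000
  = 5.77 kW


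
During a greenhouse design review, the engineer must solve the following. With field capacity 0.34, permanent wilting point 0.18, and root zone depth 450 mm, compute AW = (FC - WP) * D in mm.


AW = (FC - WP) * D
   = (0.34 - 0.18) * 450
   = 0.16 * 450
   = 72 mm


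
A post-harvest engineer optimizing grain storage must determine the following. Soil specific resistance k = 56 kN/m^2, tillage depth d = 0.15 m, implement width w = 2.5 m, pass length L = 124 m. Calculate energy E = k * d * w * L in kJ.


E = k * d * w * L
  = 56 * 0.15 * 2.5 * 124
  = 2604 kJ


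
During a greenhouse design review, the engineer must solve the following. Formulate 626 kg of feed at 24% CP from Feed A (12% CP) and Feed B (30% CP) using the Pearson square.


parts_A = CP_b - target = 30 - 24 = 6
parts_B = target - CP_a = 24 - 12 = 12
total_parts = 6 + 12 = 18
Feed A = 626 * 6 / 18 = 208.67 kg
Feed B = 626 * 12 / 18 = 417.33 kg

208.67 kg


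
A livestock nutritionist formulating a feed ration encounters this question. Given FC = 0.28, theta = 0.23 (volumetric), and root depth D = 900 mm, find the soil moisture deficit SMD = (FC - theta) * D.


SMD = (FC - theta) * D
    = (0.28 - 0.23) * 900
    = 0.050 * 900
    = 45 mm


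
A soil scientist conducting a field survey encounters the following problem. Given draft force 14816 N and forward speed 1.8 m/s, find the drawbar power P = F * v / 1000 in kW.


P = F * v / 1000
  = 14816 * 1.8 / 1000
  = 26668.80 / 1000
  = 26.67 kW


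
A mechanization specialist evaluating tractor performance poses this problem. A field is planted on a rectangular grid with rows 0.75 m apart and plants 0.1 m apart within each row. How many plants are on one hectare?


D = 10000 / (row_sp * plant_sp)
  = 10000 / (0.75 * 0.1)
  = 10000 / 0.0750
  = 133333.33 plants/ha


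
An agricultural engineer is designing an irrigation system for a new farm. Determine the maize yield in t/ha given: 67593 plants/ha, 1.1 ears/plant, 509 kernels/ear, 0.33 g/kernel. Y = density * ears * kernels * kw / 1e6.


Y = density * ears * kernels * kw
  = 67593 * 1.1 * 509 * 0.33 g/ha
  = 12488955.83 g/ha
  = 12488.96 kg/ha = 12.49 t/ha


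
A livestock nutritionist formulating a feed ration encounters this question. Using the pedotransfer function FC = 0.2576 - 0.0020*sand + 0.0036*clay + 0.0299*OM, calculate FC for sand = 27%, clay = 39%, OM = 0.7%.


FC = 0.2576 - 0.0020*27 + 0.0036*39 + 0.0299*0.7
   = 0.2576 - 0.0540 + 0.1404 + 0.0209
   = 0.3649


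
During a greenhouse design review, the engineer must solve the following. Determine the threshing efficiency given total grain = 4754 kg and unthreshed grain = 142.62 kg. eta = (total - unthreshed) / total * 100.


eta = (total - unthreshed) / total * 100
    = (4754 - 142.62) / 4754 * 100
    = 4611.38 / 4754 * 100
    = 97%


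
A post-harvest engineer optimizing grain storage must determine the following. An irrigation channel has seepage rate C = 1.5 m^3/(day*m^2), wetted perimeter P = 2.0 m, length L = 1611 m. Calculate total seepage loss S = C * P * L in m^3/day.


S = C * P * L
  = 1.5 * 2.0 * 1611
  = 4833 m^3/day


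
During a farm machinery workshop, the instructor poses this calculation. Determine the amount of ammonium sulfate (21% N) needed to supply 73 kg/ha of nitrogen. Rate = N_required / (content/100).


Rate = N_required / (N_content / 100)
     = 73 / (21 / 100)
     = 73 / 0.21
     = 347.62 kg/ha


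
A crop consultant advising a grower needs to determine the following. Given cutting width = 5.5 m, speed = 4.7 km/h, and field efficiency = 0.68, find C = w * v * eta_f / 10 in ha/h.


C = w * v * eta_f / 10
  = 5.5 * 4.7 * 0.68 / 10
  = 17.58 / 10
  = 1.76 ha/h


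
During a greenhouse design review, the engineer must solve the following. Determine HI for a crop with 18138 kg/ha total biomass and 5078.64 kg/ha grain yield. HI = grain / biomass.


HI = grain_yield / biomass
   = 5078.64 / 18138
   = 0.28


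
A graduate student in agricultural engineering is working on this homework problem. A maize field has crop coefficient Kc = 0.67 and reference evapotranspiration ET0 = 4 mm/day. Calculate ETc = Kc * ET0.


ETc = Kc * ET0
    = 0.67 * 4
    = 2.68 mm/day


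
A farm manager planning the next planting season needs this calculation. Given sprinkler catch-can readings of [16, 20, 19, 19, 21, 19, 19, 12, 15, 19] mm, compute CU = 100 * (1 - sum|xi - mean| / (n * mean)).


xbar = 179 / 10 = 17.900
sum|xi - xbar| = 21.400
CU = 100 * (1 - 21.400 / (10 * 17.900))
   = 100 * (1 - 0.1196)
   = 88.04%


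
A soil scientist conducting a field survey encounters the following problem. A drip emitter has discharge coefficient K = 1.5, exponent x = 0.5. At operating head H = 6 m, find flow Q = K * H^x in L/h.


Q = K * H^x
  = 1.5 * 6^0.5
  = 1.5 * 2.4495
  = 3.67 L/h


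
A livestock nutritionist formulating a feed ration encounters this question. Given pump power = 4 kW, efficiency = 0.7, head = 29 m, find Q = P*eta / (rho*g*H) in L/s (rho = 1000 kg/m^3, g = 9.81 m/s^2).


Q = (P * 1000 * eta) / (rho * g * H)
  = (4 * 1000 * 0.7) / (1000 * 9.81 * 29)
  = 2800 / 284490
  = 0.00984 m^3/s = 9.84 L/s


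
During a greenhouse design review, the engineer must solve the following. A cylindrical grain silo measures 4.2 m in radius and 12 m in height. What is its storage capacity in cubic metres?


V = pi * r^2 * h
  = pi * 4.2^2 * 12
  = pi * 17.64 * 12
  = 665.01 m^3


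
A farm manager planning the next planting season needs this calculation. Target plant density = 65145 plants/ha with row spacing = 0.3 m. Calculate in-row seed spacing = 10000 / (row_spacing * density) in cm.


spacing = 10000 / (row_sp * density)
        = 10000 / (0.3 * 65145)
        = 10000 / 19543.50
        = 0.51168 m = 51.17 cm


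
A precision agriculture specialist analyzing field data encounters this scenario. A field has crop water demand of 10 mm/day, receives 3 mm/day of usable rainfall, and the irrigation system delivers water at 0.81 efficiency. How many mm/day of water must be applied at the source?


IWR = (ETc - Pe) / Ea
    = (10 - 3) / 0.81
    = 7 / 0.81
    = 8.64 mm/day


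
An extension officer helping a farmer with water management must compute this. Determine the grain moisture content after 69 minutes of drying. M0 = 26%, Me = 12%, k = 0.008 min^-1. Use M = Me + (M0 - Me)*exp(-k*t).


M = Me + (M0 - Me) * e^(-k*t)
  = 12 + (26 - 12) * e^(-0.008*69)
  = 12 + 14 * e^(-0.552)
  = 12 + 14 * 0.57580
  = 12 + 8.0612
  = 20.06%


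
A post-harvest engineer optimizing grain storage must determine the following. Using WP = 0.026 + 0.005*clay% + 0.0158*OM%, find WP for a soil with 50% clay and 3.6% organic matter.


WP = 0.026 + 0.005*50 + 0.0158*3.6
   = 0.026 + 0.2500 + 0.0569
   = 0.3329


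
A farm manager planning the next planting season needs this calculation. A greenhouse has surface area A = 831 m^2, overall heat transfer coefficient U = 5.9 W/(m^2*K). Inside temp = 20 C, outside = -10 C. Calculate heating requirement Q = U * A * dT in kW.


dT = 20 - (-10) = 30 K
Q = U * A * dT
  = 5.9 * 831 * 30
  = 147087 W = 147.09 kW


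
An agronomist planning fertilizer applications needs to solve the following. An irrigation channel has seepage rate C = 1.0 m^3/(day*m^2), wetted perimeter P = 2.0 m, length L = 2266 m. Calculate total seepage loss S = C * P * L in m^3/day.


S = C * P * L
  = 1.0 * 2.0 * 2266
  = 4532 m^3/day


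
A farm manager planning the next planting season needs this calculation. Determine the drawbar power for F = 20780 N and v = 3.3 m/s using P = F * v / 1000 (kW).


P = F * v / 1000
  = 20780 * 3.3 / 1000
  = 68574 / 1000
  = 68.57 kW


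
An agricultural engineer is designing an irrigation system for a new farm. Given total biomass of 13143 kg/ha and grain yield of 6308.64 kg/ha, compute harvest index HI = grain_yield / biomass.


HI = grain_yield / biomass
   = 6308.64 / 13143
   = 0.48


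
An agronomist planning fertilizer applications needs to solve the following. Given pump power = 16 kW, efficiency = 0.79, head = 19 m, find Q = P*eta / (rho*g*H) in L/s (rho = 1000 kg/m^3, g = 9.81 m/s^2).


Q = (P * 1000 * eta) / (rho * g * H)
  = (16 * 1000 * 0.79) / (1000 * 9.81 * 19)
  = 12640 / 186390
  = 0.06781 m^3/s = 67.81 L/s


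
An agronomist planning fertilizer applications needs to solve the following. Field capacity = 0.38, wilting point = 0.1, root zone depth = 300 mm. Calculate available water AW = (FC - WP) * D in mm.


AW = (FC - WP) * D
   = (0.38 - 0.1) * 300
   = 0.28 * 300
   = 84 mm


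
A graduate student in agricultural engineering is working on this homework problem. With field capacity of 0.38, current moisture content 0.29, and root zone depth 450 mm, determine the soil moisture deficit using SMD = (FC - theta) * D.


SMD = (FC - theta) * D
    = (0.38 - 0.29) * 450
    = 0.090 * 450
    = 40.50 mm


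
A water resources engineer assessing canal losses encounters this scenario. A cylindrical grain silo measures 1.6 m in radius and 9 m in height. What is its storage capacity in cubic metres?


V = pi * r^2 * h
  = pi * 1.6^2 * 9
  = pi * 2.56 * 9
  = 72.38 m^3


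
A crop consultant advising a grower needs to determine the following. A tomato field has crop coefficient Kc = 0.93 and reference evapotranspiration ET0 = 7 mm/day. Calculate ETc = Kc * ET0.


ETc = Kc * ET0
    = 0.93 * 7
    = 6.51 mm/day


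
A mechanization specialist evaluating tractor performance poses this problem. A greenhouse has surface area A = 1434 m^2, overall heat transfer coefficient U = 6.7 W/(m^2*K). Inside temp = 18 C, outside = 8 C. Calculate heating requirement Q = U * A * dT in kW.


dT = 18 - (8) = 10 K
Q = U * A * dT
  = 6.7 * 1434 * 10
  = 96078 W = 96.08 kW


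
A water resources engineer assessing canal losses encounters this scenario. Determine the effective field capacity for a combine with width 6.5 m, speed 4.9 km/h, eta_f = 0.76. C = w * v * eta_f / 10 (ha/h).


C = w * v * eta_f / 10
  = 6.5 * 4.9 * 0.76 / 10
  = 24.21 / 10
  = 2.42 ha/h


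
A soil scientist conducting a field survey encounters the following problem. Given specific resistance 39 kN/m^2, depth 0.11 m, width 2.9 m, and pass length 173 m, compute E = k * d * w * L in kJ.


E = k * d * w * L
  = 39 * 0.11 * 2.9 * 173
  = 2152.29 kJ


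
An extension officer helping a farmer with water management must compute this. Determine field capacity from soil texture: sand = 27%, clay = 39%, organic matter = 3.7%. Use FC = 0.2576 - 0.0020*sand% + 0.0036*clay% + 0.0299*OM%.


FC = 0.2576 - 0.0020*27 + 0.0036*39 + 0.0299*3.7
   = 0.2576 - 0.0540 + 0.1404 + 0.1106
   = 0.4546


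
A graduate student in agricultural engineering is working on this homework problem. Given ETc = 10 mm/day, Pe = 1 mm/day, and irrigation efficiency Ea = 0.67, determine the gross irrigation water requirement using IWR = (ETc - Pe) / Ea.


IWR = (ETc - Pe) / Ea
    = (10 - 1) / 0.67
    = 9 / 0.67
    = 13.43 mm/day


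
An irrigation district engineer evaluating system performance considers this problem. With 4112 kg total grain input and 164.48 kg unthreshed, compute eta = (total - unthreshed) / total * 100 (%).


eta = (total - unthreshed) / total * 100
    = (4112 - 164.48) / 4112 * 100
    = 3947.52 / 4112 * 100
    = 96%


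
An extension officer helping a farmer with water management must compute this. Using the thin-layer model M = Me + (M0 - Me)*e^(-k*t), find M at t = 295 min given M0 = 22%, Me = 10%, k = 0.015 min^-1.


M = Me + (M0 - Me) * e^(-k*t)
  = 10 + (22 - 10) * e^(-0.015*295)
  = 10 + 12 * e^(-4.425)
  = 10 + 12 * 0.01197
  = 10 + 0.1437
  = 10.14%


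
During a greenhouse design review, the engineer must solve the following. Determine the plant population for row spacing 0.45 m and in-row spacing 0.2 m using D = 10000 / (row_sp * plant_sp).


D = 10000 / (row_sp * plant_sp)
  = 10000 / (0.45 * 0.2)
  = 10000 / 0.0900
  = 111111.11 plants/ha


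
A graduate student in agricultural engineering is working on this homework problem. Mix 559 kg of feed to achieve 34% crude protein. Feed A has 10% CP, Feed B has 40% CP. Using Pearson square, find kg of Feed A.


parts_A = CP_b - target = 40 - 34 = 6
parts_B = target - CP_a = 34 - 10 = 24
total_parts = 6 + 24 = 30
Feed A = 559 * 6 / 30 = 111.80 kg
Feed B = 559 * 24 / 30 = 447.20 kg

111.80 kg


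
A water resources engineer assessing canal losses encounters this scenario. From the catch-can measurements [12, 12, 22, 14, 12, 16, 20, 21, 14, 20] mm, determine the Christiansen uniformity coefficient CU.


xbar = 163 / 10 = 16.300
sum|xi - xbar| = 35.600
CU = 100 * (1 - 35.600 / (10 * 16.300))
   = 100 * (1 - 0.2184)
   = 78.16%


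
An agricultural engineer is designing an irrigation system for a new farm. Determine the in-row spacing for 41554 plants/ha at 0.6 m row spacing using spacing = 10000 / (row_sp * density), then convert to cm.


spacing = 10000 / (row_sp * density)
        = 10000 / (0.6 * 41554)
        = 10000 / 24932.40
        = 0.40108 m = 40.11 cm


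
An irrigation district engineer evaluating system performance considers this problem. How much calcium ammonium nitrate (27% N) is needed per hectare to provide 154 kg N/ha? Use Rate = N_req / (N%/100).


Rate = N_required / (N_content / 100)
     = 154 / (27 / 100)
     = 154 / 0.27
     = 570.37 kg/ha


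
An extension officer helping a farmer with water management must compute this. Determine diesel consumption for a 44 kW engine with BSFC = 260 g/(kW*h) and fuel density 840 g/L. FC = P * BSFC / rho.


FC = P * BSFC / rho_fuel
   = 44 * 260 / 840
   = 11440 / 840
   = 13.62 L/h


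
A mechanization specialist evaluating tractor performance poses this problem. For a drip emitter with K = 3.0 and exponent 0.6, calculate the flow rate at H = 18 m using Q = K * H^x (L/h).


Q = K * H^x
  = 3.0 * 18^0.6
  = 3.0 * 5.6645
  = 16.99 L/h


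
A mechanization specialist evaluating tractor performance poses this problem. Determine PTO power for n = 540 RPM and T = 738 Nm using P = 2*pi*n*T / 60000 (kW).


P = 2*pi*n*T / 60000
  = 2*pi * 540 * 738 / 60000
  = 2503975.01 / 60000
  = 41.73 kW


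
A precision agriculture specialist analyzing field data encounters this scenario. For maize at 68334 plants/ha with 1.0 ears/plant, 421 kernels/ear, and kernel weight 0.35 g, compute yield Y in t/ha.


Y = density * ears * kernels * kw
  = 68334 * 1.0 * 421 * 0.35 g/ha
  = 10069014.90 g/ha
  = 10069.01 kg/ha = 10.07 t/ha


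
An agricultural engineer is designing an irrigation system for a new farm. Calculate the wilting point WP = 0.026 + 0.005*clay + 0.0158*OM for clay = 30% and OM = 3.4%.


WP = 0.026 + 0.005*30 + 0.0158*3.4
   = 0.026 + 0.1500 + 0.0537
   = 0.2297


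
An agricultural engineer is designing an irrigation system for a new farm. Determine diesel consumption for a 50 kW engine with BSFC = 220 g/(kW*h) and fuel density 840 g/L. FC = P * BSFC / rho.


FC = P * BSFC / rho_fuel
   = 50 * 220 / 840
   = 11000 / 840
   = 13.10 L/h


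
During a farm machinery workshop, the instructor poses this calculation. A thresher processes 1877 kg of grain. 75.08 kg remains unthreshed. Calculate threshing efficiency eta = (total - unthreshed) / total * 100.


eta = (total - unthreshed) / total * 100
    = (1877 - 75.08) / 1877 * 100
    = 1801.92 / 1877 * 100
    = 96%


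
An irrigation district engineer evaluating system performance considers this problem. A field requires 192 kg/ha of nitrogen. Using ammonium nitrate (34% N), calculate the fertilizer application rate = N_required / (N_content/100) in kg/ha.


Rate = N_required / (N_content / 100)
     = 192 / (34 / 100)
     = 192 / 0.34
     = 564.71 kg/ha


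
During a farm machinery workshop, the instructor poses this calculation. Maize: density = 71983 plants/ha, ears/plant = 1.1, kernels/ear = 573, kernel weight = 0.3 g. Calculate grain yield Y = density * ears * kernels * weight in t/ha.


Y = density * ears * kernels * kw
  = 71983 * 1.1 * 573 * 0.3 g/ha
  = 13611265.47 g/ha
  = 13611.27 kg/ha = 13.61 t/ha


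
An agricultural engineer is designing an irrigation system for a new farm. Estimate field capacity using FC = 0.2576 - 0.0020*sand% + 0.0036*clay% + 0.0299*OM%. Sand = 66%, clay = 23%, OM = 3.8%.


FC = 0.2576 - 0.0020*66 + 0.0036*23 + 0.0299*3.8
   = 0.2576 - 0.1320 + 0.0828 + 0.1136
   = 0.3220


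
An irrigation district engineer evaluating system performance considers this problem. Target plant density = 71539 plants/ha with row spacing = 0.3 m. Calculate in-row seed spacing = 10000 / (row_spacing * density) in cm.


spacing = 10000 / (row_sp * density)
        = 10000 / (0.3 * 71539)
        = 10000 / 21461.70
        = 0.46595 m = 46.59 cm


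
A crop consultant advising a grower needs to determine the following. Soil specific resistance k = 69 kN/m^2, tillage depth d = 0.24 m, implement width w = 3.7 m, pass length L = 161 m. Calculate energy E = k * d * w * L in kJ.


E = k * d * w * L
  = 69 * 0.24 * 3.7 * 161
  = 9864.79 kJ


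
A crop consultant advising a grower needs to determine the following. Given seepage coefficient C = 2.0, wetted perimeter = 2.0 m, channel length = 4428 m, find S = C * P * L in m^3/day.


S = C * P * L
  = 2.0 * 2.0 * 4428
  = 17712 m^3/day


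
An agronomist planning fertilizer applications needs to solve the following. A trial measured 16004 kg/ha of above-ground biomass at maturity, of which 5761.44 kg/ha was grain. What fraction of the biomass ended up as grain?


HI = grain_yield / biomass
   = 5761.44 / 16004
   = 0.36


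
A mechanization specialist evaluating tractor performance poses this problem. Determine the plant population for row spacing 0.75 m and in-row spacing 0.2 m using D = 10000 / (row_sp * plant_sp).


D = 10000 / (row_sp * plant_sp)
  = 10000 / (0.75 * 0.2)
  = 10000 / 0.1500
  = 66666.67 plants/ha


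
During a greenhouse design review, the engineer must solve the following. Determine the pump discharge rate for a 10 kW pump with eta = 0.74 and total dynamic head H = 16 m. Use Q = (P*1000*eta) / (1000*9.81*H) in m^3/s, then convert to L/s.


Q = (P * 1000 * eta) / (rho * g * H)
  = (10 * 1000 * 0.74) / (1000 * 9.81 * 16)
  = 7400 / 156960
  = 0.04715 m^3/s = 47.15 L/s


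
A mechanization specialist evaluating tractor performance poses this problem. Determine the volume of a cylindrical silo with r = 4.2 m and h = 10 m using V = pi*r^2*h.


V = pi * r^2 * h
  = pi * 4.2^2 * 10
  = pi * 17.64 * 10
  = 554.18 m^3


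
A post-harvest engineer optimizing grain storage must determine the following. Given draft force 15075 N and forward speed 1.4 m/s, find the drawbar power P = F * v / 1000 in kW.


P = F * v / 1000
  = 15075 * 1.4 / 1000
  = 21105 / 1000
  = 21.11 kW


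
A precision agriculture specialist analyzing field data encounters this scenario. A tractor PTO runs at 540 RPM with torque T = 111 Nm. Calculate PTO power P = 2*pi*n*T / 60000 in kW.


P = 2*pi*n*T / 60000
  = 2*pi * 540 * 111 / 60000
  = 376614.13 / 60000
  = 6.28 kW


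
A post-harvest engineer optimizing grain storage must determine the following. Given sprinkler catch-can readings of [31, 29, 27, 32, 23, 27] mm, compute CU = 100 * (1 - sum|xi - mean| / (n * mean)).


xbar = 169 / 6 = 28.167
sum|xi - xbar| = 15
CU = 100 * (1 - 15 / (6 * 28.167))
   = 100 * (1 - 0.0888)
   = 91.12%


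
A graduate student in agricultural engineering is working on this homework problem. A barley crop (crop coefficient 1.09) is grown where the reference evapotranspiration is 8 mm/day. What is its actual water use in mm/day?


ETc = Kc * ET0
    = 1.09 * 8
    = 8.72 mm/day


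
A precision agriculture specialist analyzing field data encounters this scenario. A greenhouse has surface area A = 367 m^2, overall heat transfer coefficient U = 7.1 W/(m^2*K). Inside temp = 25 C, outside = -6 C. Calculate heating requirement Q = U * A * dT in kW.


dT = 25 - (-6) = 31 K
Q = U * A * dT
  = 7.1 * 367 * 31
  = 80776.70 W = 80.78 kW


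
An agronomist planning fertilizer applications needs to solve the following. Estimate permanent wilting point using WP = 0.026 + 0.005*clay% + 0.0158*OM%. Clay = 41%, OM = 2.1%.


WP = 0.026 + 0.005*41 + 0.0158*2.1
   = 0.026 + 0.2050 + 0.0332
   = 0.2642


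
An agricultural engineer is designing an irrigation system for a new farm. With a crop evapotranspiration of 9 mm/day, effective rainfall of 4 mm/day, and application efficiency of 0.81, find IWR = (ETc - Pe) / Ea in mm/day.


IWR = (ETc - Pe) / Ea
    = (9 - 4) / 0.81
    = 5 / 0.81
    = 6.17 mm/day


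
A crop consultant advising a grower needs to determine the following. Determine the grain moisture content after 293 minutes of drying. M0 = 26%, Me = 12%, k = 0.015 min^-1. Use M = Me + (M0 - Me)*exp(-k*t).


M = Me + (M0 - Me) * e^(-k*t)
  = 12 + (26 - 12) * e^(-0.015*293)
  = 12 + 14 * e^(-4.395)
  = 12 + 14 * 0.01234
  = 12 + 0.1727
  = 12.17%


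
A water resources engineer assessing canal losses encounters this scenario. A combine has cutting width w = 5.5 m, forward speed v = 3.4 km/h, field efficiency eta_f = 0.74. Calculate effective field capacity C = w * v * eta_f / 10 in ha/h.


C = w * v * eta_f / 10
  = 5.5 * 3.4 * 0.74 / 10
  = 13.84 / 10
  = 1.38 ha/h


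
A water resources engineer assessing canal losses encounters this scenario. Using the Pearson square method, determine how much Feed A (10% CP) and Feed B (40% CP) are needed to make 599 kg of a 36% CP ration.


parts_A = CP_b - target = 40 - 36 = 4
parts_B = target - CP_a = 36 - 10 = 26
total_parts = 4 + 26 = 30
Feed A = 599 * 4 / 30 = 79.87 kg
Feed B = 599 * 26 / 30 = 519.13 kg

79.87 kg


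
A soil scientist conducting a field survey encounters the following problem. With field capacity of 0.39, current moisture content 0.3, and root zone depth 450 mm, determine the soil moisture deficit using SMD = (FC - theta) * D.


SMD = (FC - theta) * D
    = (0.39 - 0.3) * 450
    = 0.090 * 450
    = 40.50 mm


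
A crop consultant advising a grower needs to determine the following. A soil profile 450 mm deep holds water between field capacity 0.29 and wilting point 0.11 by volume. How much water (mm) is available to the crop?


AW = (FC - WP) * D
   = (0.29 - 0.11) * 450
   = 0.18 * 450
   = 81 mm


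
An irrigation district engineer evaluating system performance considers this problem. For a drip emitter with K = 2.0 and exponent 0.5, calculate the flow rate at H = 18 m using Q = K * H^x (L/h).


Q = K * H^x
  = 2.0 * 18^0.5
  = 2.0 * 4.2426
  = 8.49 L/h


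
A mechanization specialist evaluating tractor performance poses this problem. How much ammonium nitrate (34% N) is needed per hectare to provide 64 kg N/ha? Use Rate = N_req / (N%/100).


Rate = N_required / (N_content / 100)
     = 64 / (34 / 100)
     = 64 / 0.34
     = 188.24 kg/ha


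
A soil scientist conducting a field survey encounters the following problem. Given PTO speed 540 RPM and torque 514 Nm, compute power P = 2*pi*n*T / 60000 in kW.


P = 2*pi*n*T / 60000
  = 2*pi * 540 * 514 / 60000
  = 1743960.91 / 60000
  = 29.07 kW


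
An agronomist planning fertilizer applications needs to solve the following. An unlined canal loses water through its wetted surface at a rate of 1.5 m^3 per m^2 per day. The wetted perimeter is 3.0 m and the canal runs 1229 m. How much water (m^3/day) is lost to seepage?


S = C * P * L
  = 1.5 * 3.0 * 1229
  = 5530.50 m^3/day


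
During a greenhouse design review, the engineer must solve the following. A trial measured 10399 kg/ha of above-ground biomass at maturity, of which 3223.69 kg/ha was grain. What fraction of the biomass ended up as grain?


HI = grain_yield / biomass
   = 3223.69 / 10399
   = 0.31


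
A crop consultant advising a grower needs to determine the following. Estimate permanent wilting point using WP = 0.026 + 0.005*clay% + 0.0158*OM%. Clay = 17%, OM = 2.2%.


WP = 0.026 + 0.005*17 + 0.0158*2.2
   = 0.026 + 0.0850 + 0.0348
   = 0.1458


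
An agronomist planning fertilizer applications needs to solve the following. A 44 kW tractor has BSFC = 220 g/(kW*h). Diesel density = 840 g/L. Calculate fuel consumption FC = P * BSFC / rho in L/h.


FC = P * BSFC / rho_fuel
   = 44 * 220 / 840
   = 9680 / 840
   = 11.52 L/h


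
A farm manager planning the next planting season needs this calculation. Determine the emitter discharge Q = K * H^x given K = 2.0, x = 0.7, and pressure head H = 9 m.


Q = K * H^x
  = 2.0 * 9^0.7
  = 2.0 * 4.6555
  = 9.31 L/h


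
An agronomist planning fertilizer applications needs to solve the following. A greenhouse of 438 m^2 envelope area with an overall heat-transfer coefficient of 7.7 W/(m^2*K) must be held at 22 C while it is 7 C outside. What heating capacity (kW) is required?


dT = 22 - (7) = 15 K
Q = U * A * dT
  = 7.7 * 438 * 15
  = 50589 W = 50.59 kW


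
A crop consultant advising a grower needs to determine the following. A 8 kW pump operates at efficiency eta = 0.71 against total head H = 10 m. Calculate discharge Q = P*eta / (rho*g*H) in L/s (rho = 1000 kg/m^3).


Q = (P * 1000 * eta) / (rho * g * H)
  = (8 * 1000 * 0.71) / (1000 * 9.81 * 10)
  = 5680 / 98100
  = 0.05790 m^3/s = 57.90 L/s


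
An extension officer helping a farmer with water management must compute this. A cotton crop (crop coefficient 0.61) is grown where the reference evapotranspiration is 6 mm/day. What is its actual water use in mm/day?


ETc = Kc * ET0
    = 0.61 * 6
    = 3.66 mm/day


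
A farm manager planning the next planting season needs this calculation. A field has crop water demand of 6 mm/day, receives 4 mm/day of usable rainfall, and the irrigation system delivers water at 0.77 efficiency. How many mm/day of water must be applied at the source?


IWR = (ETc - Pe) / Ea
    = (6 - 4) / 0.77
    = 2 / 0.77
    = 2.60 mm/day


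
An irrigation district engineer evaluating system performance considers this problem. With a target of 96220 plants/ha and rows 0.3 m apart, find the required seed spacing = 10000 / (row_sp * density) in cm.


spacing = 10000 / (row_sp * density)
        = 10000 / (0.3 * 96220)
        = 10000 / 28866
        = 0.34643 m = 34.64 cm


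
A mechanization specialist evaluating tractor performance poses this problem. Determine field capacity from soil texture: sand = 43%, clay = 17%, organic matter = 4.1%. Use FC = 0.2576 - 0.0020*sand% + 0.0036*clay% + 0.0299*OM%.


FC = 0.2576 - 0.0020*43 + 0.0036*17 + 0.0299*4.1
   = 0.2576 - 0.0860 + 0.0612 + 0.1226
   = 0.3554


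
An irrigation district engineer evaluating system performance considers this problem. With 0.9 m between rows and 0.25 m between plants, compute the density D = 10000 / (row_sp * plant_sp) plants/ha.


D = 10000 / (row_sp * plant_sp)
  = 10000 / (0.9 * 0.25)
  = 10000 / 0.2250
  = 44444.44 plants/ha


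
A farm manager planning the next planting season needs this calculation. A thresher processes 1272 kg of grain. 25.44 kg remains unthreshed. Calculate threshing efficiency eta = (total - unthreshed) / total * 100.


eta = (total - unthreshed) / total * 100
    = (1272 - 25.44) / 1272 * 100
    = 1246.56 / 1272 * 100
    = 98%


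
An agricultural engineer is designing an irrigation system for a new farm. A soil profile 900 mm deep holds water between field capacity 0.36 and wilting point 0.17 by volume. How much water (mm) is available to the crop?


AW = (FC - WP) * D
   = (0.36 - 0.17) * 900
   = 0.19 * 900
   = 171 mm


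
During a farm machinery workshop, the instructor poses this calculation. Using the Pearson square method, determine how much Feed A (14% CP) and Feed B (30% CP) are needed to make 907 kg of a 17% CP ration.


parts_A = CP_b - target = 30 - 17 = 13
parts_B = target - CP_a = 17 - 14 = 3
total_parts = 13 + 3 = 16
Feed A = 907 * 13 / 16 = 736.94 kg
Feed B = 907 * 3 / 16 = 170.06 kg

736.94 kg


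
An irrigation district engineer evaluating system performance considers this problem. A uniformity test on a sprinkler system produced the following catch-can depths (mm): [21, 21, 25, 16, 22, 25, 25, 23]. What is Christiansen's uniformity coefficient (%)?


xbar = 178 / 8 = 22.250
sum|xi - xbar| = 18
CU = 100 * (1 - 18 / (8 * 22.250))
   = 100 * (1 - 0.1011)
   = 89.89%


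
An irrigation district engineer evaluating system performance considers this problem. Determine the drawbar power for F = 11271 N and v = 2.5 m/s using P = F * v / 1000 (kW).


P = F * v / 1000
  = 11271 * 2.5 / 1000
  = 28177.50 / 1000
  = 28.18 kW


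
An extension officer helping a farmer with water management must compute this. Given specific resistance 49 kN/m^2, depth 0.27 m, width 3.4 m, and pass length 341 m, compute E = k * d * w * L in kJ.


E = k * d * w * L
  = 49 * 0.27 * 3.4 * 341
  = 15338.86 kJ


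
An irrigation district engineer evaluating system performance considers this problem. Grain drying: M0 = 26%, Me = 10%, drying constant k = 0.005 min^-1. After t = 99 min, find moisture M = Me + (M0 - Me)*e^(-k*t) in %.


M = Me + (M0 - Me) * e^(-k*t)
  = 10 + (26 - 10) * e^(-0.005*99)
  = 10 + 16 * e^(-0.495)
  = 10 + 16 * 0.60957
  = 10 + 9.7531
  = 19.75%


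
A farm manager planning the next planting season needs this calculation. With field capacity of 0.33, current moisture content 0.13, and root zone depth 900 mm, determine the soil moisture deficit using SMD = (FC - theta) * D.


SMD = (FC - theta) * D
    = (0.33 - 0.13) * 900
    = 0.200 * 900
    = 180 mm


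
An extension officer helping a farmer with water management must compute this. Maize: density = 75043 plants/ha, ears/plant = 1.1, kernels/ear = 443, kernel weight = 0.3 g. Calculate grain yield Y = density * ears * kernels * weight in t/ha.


Y = density * ears * kernels * kw
  = 75043 * 1.1 * 443 * 0.3 g/ha
  = 10970536.17 g/ha
  = 10970.54 kg/ha = 10.97 t/ha


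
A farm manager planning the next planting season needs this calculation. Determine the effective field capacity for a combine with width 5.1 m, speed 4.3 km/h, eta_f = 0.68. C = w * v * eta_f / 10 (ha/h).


C = w * v * eta_f / 10
  = 5.1 * 4.3 * 0.68 / 10
  = 14.91 / 10
  = 1.49 ha/h


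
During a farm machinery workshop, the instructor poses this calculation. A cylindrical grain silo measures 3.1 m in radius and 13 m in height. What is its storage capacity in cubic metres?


V = pi * r^2 * h
  = pi * 3.1^2 * 13
  = pi * 9.61 * 13
  = 392.48 m^3


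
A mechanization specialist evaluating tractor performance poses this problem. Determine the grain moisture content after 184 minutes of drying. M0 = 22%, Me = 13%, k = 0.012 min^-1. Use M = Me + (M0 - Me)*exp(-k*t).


M = Me + (M0 - Me) * e^(-k*t)
  = 13 + (22 - 13) * e^(-0.012*184)
  = 13 + 9 * e^(-2.208)
  = 13 + 9 * 0.10992
  = 13 + 0.9893
  = 13.99%


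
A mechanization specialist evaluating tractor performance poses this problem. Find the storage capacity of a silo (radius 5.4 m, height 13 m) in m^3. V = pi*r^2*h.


V = pi * r^2 * h
  = pi * 5.4^2 * 13
  = pi * 29.16 * 13
  = 1190.91 m^3


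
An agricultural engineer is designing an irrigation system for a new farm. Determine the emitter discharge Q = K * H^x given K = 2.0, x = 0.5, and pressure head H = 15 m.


Q = K * H^x
  = 2.0 * 15^0.5
  = 2.0 * 3.8730
  = 7.75 L/h


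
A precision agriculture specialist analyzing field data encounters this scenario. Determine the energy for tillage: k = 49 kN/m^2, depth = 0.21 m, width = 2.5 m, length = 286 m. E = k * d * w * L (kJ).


E = k * d * w * L
  = 49 * 0.21 * 2.5 * 286
  = 7357.35 kJ


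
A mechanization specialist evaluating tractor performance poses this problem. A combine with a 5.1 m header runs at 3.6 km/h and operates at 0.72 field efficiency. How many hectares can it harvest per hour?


C = w * v * eta_f / 10
  = 5.1 * 3.6 * 0.72 / 10
  = 13.22 / 10
  = 1.32 ha/h


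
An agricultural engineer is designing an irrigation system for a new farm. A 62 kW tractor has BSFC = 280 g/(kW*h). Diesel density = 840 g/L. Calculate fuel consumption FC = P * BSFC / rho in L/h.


FC = P * BSFC / rho_fuel
   = 62 * 280 / 840
   = 17360 / 840
   = 20.67 L/h


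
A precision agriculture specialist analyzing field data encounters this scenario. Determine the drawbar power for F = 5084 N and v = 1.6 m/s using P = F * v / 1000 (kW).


P = F * v / 1000
  = 5084 * 1.6 / 1000
  = 8134.40 / 1000
  = 8.13 kW


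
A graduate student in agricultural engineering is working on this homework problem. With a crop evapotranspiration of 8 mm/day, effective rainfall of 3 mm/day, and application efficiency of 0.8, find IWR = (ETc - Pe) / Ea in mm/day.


IWR = (ETc - Pe) / Ea
    = (8 - 3) / 0.8
    = 5 / 0.8
    = 6.25 mm/day


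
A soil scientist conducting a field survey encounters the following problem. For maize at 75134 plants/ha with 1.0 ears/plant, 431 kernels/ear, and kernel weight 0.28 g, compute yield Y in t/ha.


Y = density * ears * kernels * kw
  = 75134 * 1.0 * 431 * 0.28 g/ha
  = 9067171.12 g/ha
  = 9067.17 kg/ha = 9.07 t/ha


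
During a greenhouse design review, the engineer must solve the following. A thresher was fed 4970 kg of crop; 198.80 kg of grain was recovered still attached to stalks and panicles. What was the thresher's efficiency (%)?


eta = (total - unthreshed) / total * 100
    = (4970 - 198.80) / 4970 * 100
    = 4771.20 / 4970 * 100
    = 96%


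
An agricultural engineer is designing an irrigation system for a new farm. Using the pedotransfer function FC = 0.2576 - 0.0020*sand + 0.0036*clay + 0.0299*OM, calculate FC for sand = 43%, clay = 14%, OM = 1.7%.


FC = 0.2576 - 0.0020*43 + 0.0036*14 + 0.0299*1.7
   = 0.2576 - 0.0860 + 0.0504 + 0.0508
   = 0.2728


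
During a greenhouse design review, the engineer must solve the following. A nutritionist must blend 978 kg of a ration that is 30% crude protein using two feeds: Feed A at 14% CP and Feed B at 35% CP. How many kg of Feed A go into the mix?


parts_A = CP_b - target = 35 - 30 = 5
parts_B = target - CP_a = 30 - 14 = 16
total_parts = 5 + 16 = 21
Feed A = 978 * 5 / 21 = 232.86 kg
Feed B = 978 * 16 / 21 = 745.14 kg

232.86 kg


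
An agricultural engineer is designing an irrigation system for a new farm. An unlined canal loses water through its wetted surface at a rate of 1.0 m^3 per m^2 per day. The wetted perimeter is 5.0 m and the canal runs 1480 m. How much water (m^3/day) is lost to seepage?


S = C * P * L
  = 1.0 * 5.0 * 1480
  = 7400 m^3/day


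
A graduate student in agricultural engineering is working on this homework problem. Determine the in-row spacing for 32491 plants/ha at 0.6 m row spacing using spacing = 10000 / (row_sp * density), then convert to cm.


spacing = 10000 / (row_sp * density)
        = 10000 / (0.6 * 32491)
        = 10000 / 19494.60
        = 0.51296 m = 51.30 cm


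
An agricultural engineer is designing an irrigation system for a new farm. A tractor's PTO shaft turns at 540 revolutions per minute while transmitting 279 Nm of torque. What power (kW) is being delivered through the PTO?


P = 2*pi*n*T / 60000
  = 2*pi * 540 * 279 / 60000
  = 946624.70 / 60000
  = 15.78 kW


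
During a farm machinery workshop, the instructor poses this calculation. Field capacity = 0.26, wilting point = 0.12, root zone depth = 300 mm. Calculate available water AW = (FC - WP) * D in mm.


AW = (FC - WP) * D
   = (0.26 - 0.12) * 300
   = 0.14 * 300
   = 42 mm
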